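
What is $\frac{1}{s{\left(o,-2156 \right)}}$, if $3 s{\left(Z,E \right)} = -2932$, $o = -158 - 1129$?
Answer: $- \frac{3}{2932} \approx -0.0010232$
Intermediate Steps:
$o = -1287$ ($o = -158 - 1129 = -1287$)
$s{\left(Z,E \right)} = - \frac{2932}{3}$ ($s{\left(Z,E \right)} = \frac{1}{3} \left(-2932\right) = - \frac{2932}{3}$)
$\frac{1}{s{\left(o,-2156 \right)}} = \frac{1}{- \frac{2932}{3}} = - \frac{3}{2932}$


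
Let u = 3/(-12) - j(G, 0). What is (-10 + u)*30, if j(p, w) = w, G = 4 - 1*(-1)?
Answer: -615/2 ≈ -307.50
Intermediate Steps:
G = 5 (G = 4 + 1 = 5)
u = -¼ (u = 3/(-12) - 1*0 = 3*(-1/12) + 0 = -¼ + 0 = -¼ ≈ -0.25000)
(-10 + u)*30 = (-10 - ¼)*30 = -41/4*30 = -615/2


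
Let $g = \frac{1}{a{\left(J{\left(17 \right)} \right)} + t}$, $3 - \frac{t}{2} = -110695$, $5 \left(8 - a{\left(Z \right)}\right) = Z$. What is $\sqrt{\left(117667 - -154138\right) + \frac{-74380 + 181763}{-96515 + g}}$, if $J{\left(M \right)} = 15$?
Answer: $\frac{\sqrt{23289423046036879623742}}{292719418} \approx 521.35$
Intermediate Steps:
$a{\left(Z \right)} = 8 - \frac{Z}{5}$
$t = 221396$ ($t = 6 - -221390 = 6 + 221390 = 221396$)
$g = \frac{1}{221401}$ ($g = \frac{1}{\left(8 - 3\right) + 221396} = \frac{1}{5 + 221396} = \frac{1}{221401} \approx 4.5167 \cdot 10^{-6}$)
$\sqrt{\left(117667 - -154138\right) + \frac{-74380 + 181763}{-96515 + g}} = \sqrt{\left(117667 - -154138\right) + \frac{-74380 + 181763}{-96515 + \frac{1}{221401}}} = \sqrt{\left(117667 + 154138\right) + \frac{107383}{- \frac{21368517514}{221401}}} = \sqrt{271805 + 107383 \left(- \frac{221401}{21368517514}\right)} = \sqrt{271805 - \frac{325680871}{292719418}} = \sqrt{\frac{79562275728619}{292719418}} = \frac{\sqrt{23289423046036879623742}}{292719418}$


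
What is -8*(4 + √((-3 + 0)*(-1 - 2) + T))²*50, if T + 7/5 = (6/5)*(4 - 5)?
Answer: -8960 - 2560*√10 ≈ -17055.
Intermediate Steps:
T = -13/5 (T = -7/5 + (6/5)*(4 - 5) = -7/5 + (6*(⅕))*(-1) = -7/5 + (6/5)*(-1) = -7/5 - 6/5 = -13/5 ≈ -2.6000)
-8*(4 + √((-3 + 0)*(-1 - 2) + T))²*50 = -8*(4 + √((-3 + 0)*(-1 - 2) - 13/5))²*50 = -8*(4 + √(-3*(-3) - 13/5))²*50 = -8*(4 + √(9 - 13/5))²*50 = -8*(4 + √(32/5))²*50 = -8*(4 + 4*√10/5)²*50 = -400*(4 + 4*√10/5)²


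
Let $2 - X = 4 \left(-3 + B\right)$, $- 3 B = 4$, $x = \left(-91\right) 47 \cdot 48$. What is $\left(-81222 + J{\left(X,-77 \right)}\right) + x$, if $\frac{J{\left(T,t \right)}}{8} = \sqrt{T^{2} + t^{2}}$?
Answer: $-286518 + \frac{40 \sqrt{2269}}{3} \approx -2.8588 \cdot 10^{5}$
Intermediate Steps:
$x = -205296$ ($x = \left(-4277\right) 48 = -205296$)
$B = - \frac{4}{3}$ ($B = \left(- \frac{1}{3}\right) 4 = - \frac{4}{3} \approx -1.3333$)
$X = \frac{58}{3}$ ($X = 2 - 4 \left(-3 - \frac{4}{3}\right) = 2 - 4 \left(- \frac{13}{3}\right) = 2 - - \frac{52}{3} = 2 + \frac{52}{3} = \frac{58}{3} \approx 19.333$)
$J{\left(T,t \right)} = 8 \sqrt{T^{2} + t^{2}}$
$\left(-81222 + J{\left(X,-77 \right)}\right) + x = \left(-81222 + 8 \sqrt{\left(\frac{58}{3}\right)^{2} + \left(-77\right)^{2}}\right) - 205296 = \left(-81222 + 8 \sqrt{\frac{3364}{9} + 5929}\right) - 205296 = \left(-81222 + 8 \sqrt{\frac{56725}{9}}\right) - 205296 = \left(-81222 + 8 \frac{5 \sqrt{2269}}{3}\right) - 205296 = \left(-81222 + \frac{40 \sqrt{2269}}{3}\right) - 205296 = -286518 + \frac{40 \sqrt{2269}}{3}$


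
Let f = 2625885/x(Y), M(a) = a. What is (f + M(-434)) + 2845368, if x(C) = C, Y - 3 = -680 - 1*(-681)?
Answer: 14005621/4 ≈ 3.5014e+6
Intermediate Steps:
Y = 4 (Y = 3 + (-680 - 1*(-681)) = 3 + (-680 + 681) = 3 + 1 = 4)
f = 2625885/4 ≈ 6.5647e+5
(f + M(-434)) + 2845368 = (2625885/4 - 434) + 2845368 = 2624149/4 + 2845368 = 14005621/4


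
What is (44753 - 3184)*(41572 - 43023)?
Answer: -60316619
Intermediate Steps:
(44753 - 3184)*(41572 - 43023) = 41569*(-1451) = -60316619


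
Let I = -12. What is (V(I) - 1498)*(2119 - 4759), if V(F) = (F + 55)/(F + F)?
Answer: 3959450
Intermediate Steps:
V(F) = (55 + F)/(2*F) (V(F) = (55 + F)/((2*F)) = (55 + F)*(1/(2*F)) = (55 + F)/(2*F))
(V(I) - 1498)*(2119 - 4759) = ((½)*(55 - 12)/(-12) - 1498)*(2119 - 4759) = ((½)*(-1/12)*43 - 1498)*(-2640) = (-43/24 - 1498)*(-2640) = -35995/24*(-2640) = 3959450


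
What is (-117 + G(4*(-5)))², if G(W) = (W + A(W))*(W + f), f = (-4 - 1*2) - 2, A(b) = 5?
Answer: 91809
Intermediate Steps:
f = -8 (f = (-4 - 2) - 2 = -6 - 2 = -8)
G(W) = (-8 + W)*(5 + W) (G(W) = (W + 5)*(W - 8) = (5 + W)*(-8 + W) = (-8 + W)*(5 + W))
(-117 + G(4*(-5)))² = (-117 + (-40 + (4*(-5))² - 12*(-5)))² = (-117 + (-40 + (-20)² - 3*(-20)))² = (-117 + (-40 + 400 + 60))² = (-117 + 420)² = 303² = 91809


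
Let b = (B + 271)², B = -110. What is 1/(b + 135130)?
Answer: 1/161051 ≈ 6.2092e-6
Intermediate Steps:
b = 25921 (b = (-110 + 271)² = 161² = 25921)
1/(b + 135130) = 1/(25921 + 135130) = 1/161051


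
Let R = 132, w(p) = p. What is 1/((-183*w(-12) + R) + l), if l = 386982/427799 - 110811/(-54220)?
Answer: 23195261780/54066956422869 ≈ 0.00042901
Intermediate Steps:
l = 68386999029/23195261780 (l = 386982*(1/427799) - 110811*(-1/54220) = 386982/427799 + 110811/54220 = 68386999029/23195261780 ≈ 2.9483)
1/((-183*w(-12) + R) + l) = 1/((-183*(-12) + 132) + 68386999029/23195261780) = 1/((2196 + 132) + 68386999029/23195261780) = 1/(2328 + 68386999029/23195261780) = 1/(54066956422869/23195261780) = 23195261780/54066956422869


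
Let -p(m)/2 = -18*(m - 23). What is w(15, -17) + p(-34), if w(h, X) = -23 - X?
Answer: -2058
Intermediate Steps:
p(m) = -828 + 36*m (p(m) = -(-36)*(m - 23) = -(-36)*(-23 + m) = -2*(414 - 18*m) = -828 + 36*m)
w(15, -17) + p(-34) = (-23 - 1*(-17)) + (-828 + 36*(-34)) = (-23 + 17) + (-828 - 1224) = -6 - 2052 = -2058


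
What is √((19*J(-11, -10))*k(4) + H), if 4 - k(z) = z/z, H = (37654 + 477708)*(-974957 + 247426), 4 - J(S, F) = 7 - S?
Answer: 2*I*√93735458005 ≈ 6.1233e+5*I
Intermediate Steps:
J(S, F) = -3 + S (J(S, F) = 4 - (7 - S) = 4 + (-7 + S) = -3 + S)
H = -374941831222 (H = 515362*(-727531) = -374941831222)
k(z) = 3 (k(z) = 4 - z/z = 4 - 1*1 = 4 - 1 = 3)
√((19*J(-11, -10))*k(4) + H) = √((19*(-3 - 11))*3 - 374941831222) = √((19*(-14))*3 - 374941831222) = √(-266*3 - 374941831222) = √(-798 - 374941831222) = √(-374941832020) = 2*I*√93735458005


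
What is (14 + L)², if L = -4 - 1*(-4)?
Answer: 196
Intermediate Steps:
L = 0 (L = -4 + 4 = 0)
(14 + L)² = (14 + 0)² = 14² = 196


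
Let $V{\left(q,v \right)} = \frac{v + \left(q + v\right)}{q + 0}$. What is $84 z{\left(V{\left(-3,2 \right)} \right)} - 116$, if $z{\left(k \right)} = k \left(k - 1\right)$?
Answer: $- \frac{236}{3} \approx -78.667$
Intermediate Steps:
$V{\left(q,v \right)} = \frac{q + 2 v}{q}$
$z{\left(k \right)} = k \left(-1 + k\right)$
$84 z{\left(V{\left(-3,2 \right)} \right)} - 116 = 84 \frac{-3 + 2 \cdot 2}{-3} \left(-1 + \frac{-3 + 2 \cdot 2}{-3}\right) - 116 = 84 - \frac{-3 + 4}{3} \left(-1 - \frac{-3 + 4}{3}\right) - 116 = 84 \left(- \frac{1}{3}\right) 1 \left(-1 - \frac{1}{3}\right) - 116 = 84 \left(- \frac{-1 - \frac{1}{3}}{3}\right) - 116 = 84 \left(\left(- \frac{1}{3}\right) \left(- \frac{4}{3}\right)\right) - 116 = 84 \cdot \frac{4}{9} - 116 = \frac{112}{3} - 116 = - \frac{236}{3}$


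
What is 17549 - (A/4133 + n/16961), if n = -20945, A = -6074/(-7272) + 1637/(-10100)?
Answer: 27957844222430572/1593018250425 ≈ 17550.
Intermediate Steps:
A = 15298/22725 (A = -6074*(-1/7272) + 1637*(-1/10100) = 3037/3636 - 1637/10100 = 15298/22725 ≈ 0.67318)
17549 - (A/4133 + n/16961) = 17549 - ((15298/22725)/4133 - 20945/16961) = 17549 - ((15298/22725)*(1/4133) - 20945*1/16961) = 17549 - (15298/93922425 - 20945/16961) = 17549 - 1*(-1966945722247/1593018250425) = 17549 + 1966945722247/1593018250425 = 27957844222430572/1593018250425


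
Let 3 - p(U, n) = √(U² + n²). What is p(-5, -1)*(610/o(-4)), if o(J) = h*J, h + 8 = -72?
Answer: 183/32 - 61*√26/32 ≈ -4.0013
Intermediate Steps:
h = -80 (h = -8 - 72 = -80)
o(J) = -80*J
p(U, n) = 3 - √(U² + n²)
p(-5, -1)*(610/o(-4)) = (3 - √((-5)² + (-1)²))*(610/((-80*(-4)))) = (3 - √(25 + 1))*(610/320) = (3 - √26)*(610*(1/320)) = (3 - √26)*(61/32) = 183/32 - 61*√26/32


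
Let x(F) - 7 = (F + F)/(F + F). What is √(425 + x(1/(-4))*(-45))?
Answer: √65 ≈ 8.0623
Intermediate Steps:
x(F) = 8 (x(F) = 7 + (F + F)/(F + F) = 7 + (2*F)/((2*F)) = 7 + (2*F)*(1/(2*F)) = 7 + 1 = 8)
√(425 + x(1/(-4))*(-45)) = √(425 + 8*(-45)) = √(425 - 360) = √65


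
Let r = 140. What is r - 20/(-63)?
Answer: 8840/63 ≈ 140.32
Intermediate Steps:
r - 20/(-63) = 140 - 20/(-63) = 140 - 20*(-1/63) = 140 + 20/63 = 8840/63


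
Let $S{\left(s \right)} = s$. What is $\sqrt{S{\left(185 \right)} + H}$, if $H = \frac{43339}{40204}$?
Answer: $\frac{9 \sqrt{4861}}{46} \approx 13.641$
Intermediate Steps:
$H = \frac{2281}{2116}$ ($H = 43339 \cdot \frac{1}{40204} = \frac{2281}{2116} \approx 1.078$)
$\sqrt{S{\left(185 \right)} + H} = \sqrt{185 + \frac{2281}{2116}} = \sqrt{\frac{393741}{2116}} = \frac{9 \sqrt{4861}}{46}$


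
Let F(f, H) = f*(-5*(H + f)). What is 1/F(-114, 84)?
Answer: -1/17100 ≈ -5.8480e-5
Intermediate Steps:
F(f, H) = f*(-5*H - 5*f)
1/F(-114, 84) = 1/(-5*(-114)*(84 - 114)) = 1/(-5*(-114)*(-30)) = 1/(-17100) = -1/17100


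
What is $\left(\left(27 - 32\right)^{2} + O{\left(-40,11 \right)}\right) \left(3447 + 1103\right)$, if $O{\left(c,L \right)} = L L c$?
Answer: $-21908250$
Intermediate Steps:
$O{\left(c,L \right)} = c L^{2}$ ($O{\left(c,L \right)} = L^{2} c = c L^{2}$)
$\left(\left(27 - 32\right)^{2} + O{\left(-40,11 \right)}\right) \left(3447 + 1103\right) = \left(\left(27 - 32\right)^{2} - 40 \cdot 11^{2}\right) \left(3447 + 1103\right) = \left(\left(-5\right)^{2} - 4840\right) 4550 = \left(25 - 4840\right) 4550 = \left(-4815\right) 4550 = -21908250$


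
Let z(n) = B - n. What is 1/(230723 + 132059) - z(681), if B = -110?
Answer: 286960563/362782 ≈ 791.00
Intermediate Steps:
z(n) = -110 - n
1/(230723 + 132059) - z(681) = 1/(230723 + 132059) - (-110 - 1*681) = 1/362782 - (-110 - 681) = 1/362782 - 1*(-791) = 1/362782 + 791 = 286960563/362782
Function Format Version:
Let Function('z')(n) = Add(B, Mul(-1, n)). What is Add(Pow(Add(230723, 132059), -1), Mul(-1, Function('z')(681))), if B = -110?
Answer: Rational(286960563, 362782) ≈ 791.00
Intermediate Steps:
Function('z')(n) = Add(-110, Mul(-1, n))
Add(Pow(Add(230723, 132059), -1), Mul(-1, Function('z')(681))) = Add(Pow(Add(230723, 132059), -1), Mul(-1, Add(-110, Mul(-1, 681)))) = Add(Pow(362782, -1), Mul(-1, Add(-110, -681))) = Add(Rational(1, 362782), Mul(-1, -791)) = Add(Rational(1, 362782), 791) = Rational(286960563, 362782)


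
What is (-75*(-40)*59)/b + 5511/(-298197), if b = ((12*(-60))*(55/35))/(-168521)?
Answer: 19216911644937/728926 ≈ 2.6363e+7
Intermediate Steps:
b = 7920/1179647 (b = -39600/35*(-1/168521) = -720*11/7*(-1/168521) = -7920/7*(-1/168521) = 7920/1179647 ≈ 0.0067139)
(-75*(-40)*59)/b + 5511/(-298197) = (-75*(-40)*59)/(7920/1179647) + 5511/(-298197) = (3000*59)*(1179647/7920) + 5511*(-1/298197) = 177000*(1179647/7920) - 1837/99399 = 1739979325/66 - 1837/99399 = 19216911644937/728926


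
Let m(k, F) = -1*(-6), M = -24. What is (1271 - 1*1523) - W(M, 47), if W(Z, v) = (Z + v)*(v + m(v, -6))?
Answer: -1471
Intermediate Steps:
m(k, F) = 6
W(Z, v) = (6 + v)*(Z + v) (W(Z, v) = (Z + v)*(v + 6) = (Z + v)*(6 + v) = (6 + v)*(Z + v))
(1271 - 1*1523) - W(M, 47) = (1271 - 1*1523) - (47² + 6*(-24) + 6*47 - 24*47) = (1271 - 1523) - (2209 - 144 + 282 - 1128) = -252 - 1*1219 = -252 - 1219 = -1471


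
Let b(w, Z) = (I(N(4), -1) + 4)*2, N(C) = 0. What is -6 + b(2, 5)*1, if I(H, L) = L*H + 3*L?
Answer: -4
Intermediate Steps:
I(H, L) = 3*L + H*L (I(H, L) = H*L + 3*L = 3*L + H*L)
b(w, Z) = 2 (b(w, Z) = (-(3 + 0) + 4)*2 = (-1*3 + 4)*2 = (-3 + 4)*2 = 1*2 = 2)
-6 + b(2, 5)*1 = -6 + 2*1 = -6 + 2 = -4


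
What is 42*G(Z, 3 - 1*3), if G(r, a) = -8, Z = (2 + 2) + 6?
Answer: -336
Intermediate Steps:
Z = 10 (Z = 4 + 6 = 10)
42*G(Z, 3 - 1*3) = 42*(-8) = -336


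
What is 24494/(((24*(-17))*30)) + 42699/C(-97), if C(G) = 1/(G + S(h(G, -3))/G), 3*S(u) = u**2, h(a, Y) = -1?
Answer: -2458828226839/593640 ≈ -4.1420e+6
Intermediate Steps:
S(u) = u**2/3
C(G) = 1/(G + 1/(3*G)) (C(G) = 1/(G + ((1/3)*(-1)**2)/G) = 1/(G + ((1/3)*1)/G) = 1/(G + 1/(3*G)))
24494/(((24*(-17))*30)) + 42699/C(-97) = 24494/(((24*(-17))*30)) + 42699/((3*(-97)/(1 + 3*(-97)**2))) = 24494/((-408*30)) + 42699/((3*(-97)/(1 + 3*9409))) = 24494/(-12240) + 42699/((3*(-97)/(1 + 28227))) = 24494*(-1/12240) + 42699/((3*(-97)/28228)) = -12247/6120 + 42699/((3*(-97)*(1/28228))) = -12247/6120 + 42699/(-291/28228) = -12247/6120 + 42699*(-28228/291) = -12247/6120 - 401769124/97 = -2458828226839/593640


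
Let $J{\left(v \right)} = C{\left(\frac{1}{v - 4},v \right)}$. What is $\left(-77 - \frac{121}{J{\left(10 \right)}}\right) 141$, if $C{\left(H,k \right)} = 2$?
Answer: $- \frac{38775}{2} \approx -19388.0$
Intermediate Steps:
$J{\left(v \right)} = 2$
$\left(-77 - \frac{121}{J{\left(10 \right)}}\right) 141 = \left(-77 - \frac{121}{2}\right) 141 = \left(- \frac{275}{2}\right) 141 = - \frac{38775}{2}$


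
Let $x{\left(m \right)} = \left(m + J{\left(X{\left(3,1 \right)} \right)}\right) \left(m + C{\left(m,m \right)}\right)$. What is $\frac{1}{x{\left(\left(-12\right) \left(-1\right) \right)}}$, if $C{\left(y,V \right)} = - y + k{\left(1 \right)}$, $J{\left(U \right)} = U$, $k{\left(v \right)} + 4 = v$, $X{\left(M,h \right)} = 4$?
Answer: $- \frac{1}{48} \approx -0.020833$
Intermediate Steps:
$k{\left(v \right)} = -4 + v$
$C{\left(y,V \right)} = -3 - y$ ($C{\left(y,V \right)} = - y + \left(-4 + 1\right) = - y - 3 = -3 - y$)
$x{\left(m \right)} = -12 - 3 m$ ($x{\left(m \right)} = \left(m + 4\right) \left(m - \left(3 + m\right)\right) = \left(4 + m\right) \left(-3\right) = -12 - 3 m$)
$\frac{1}{x{\left(\left(-12\right) \left(-1\right) \right)}} = \frac{1}{-12 - 3 \left(\left(-12\right) \left(-1\right)\right)} = \frac{1}{-12 - 36} = \frac{1}{-48} = - \frac{1}{48}$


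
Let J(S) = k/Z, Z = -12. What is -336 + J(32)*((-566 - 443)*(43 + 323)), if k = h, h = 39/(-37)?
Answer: -2425275/74 ≈ -32774.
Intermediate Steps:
h = -39/37 (h = 39*(-1/37) = -39/37 ≈ -1.0541)
k = -39/37 ≈ -1.0541
J(S) = 13/148 (J(S) = -39/37/(-12) = -39/37*(-1/12) = 13/148)
-336 + J(32)*((-566 - 443)*(43 + 323)) = -336 + 13*((-566 - 443)*(43 + 323))/148 = -336 + 13*(-1009*366)/148 = -336 + (13/148)*(-369294) = -336 - 2400411/74 = -2425275/74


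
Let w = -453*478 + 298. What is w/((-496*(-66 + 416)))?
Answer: 54059/43400 ≈ 1.2456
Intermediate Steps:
w = -216236 (w = -216534 + 298 = -216236)
w/((-496*(-66 + 416))) = -216236*(-1/(496*(-66 + 416))) = -216236/((-496*350)) = -216236/(-173600) = -216236*(-1/173600) = 54059/43400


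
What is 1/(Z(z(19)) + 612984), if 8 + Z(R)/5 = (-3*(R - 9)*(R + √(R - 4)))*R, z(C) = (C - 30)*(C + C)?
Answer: 279930041/314199522941049274 + 1338645*I*√422/628399045882098548 ≈ 8.9093e-10 + 4.3761e-11*I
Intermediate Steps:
z(C) = 2*C*(-30 + C) (z(C) = (-30 + C)*(2*C) = 2*C*(-30 + C))
Z(R) = -40 - 15*R*(-9 + R)*(R + √(-4 + R)) (Z(R) = -40 + 5*((-3*(R - 9)*(R + √(R - 4)))*R) = -40 + 5*((-3*(-9 + R)*(R + √(-4 + R)))*R) = -40 + 5*(-3*R*(-9 + R)*(R + √(-4 + R))) = -40 - 15*R*(-9 + R)*(R + √(-4 + R)))
1/(Z(z(19)) + 612984) = 1/((-40 - 15*54872*(-30 + 19)³ + 135*(2*19*(-30 + 19))² - 15*(2*19*(-30 + 19))²*√(-4 + 2*19*(-30 + 19)) + 135*(2*19*(-30 + 19))*√(-4 + 2*19*(-30 + 19))) + 612984) = 1/((-40 - 15*(2*19*(-11))³ + 135*(2*19*(-11))² - 15*(2*19*(-11))²*√(-4 + 2*19*(-11)) + 135*(2*19*(-11))*√(-4 + 2*19*(-11))) + 612984) = 1/((-40 - 15*(-418)³ + 135*(-418)² - 15*(-418)²*√(-4 - 418) + 135*(-418)*√(-4 - 418)) + 612984) = 1/((-40 - 15*(-73034632) + 135*174724 - 15*174724*√(-422) + 135*(-418)*√(-422)) + 612984) = 1/((-40 + 1095519480 + 23587740 - 15*174724*I*√422 + 135*(-418)*(I*√422)) + 612984) = 1/((-40 + 1095519480 + 23587740 - 2620860*I*√422 - 56430*I*√422) + 612984) = 1/((1119107180 - 2677290*I*√422) + 612984) = 1/(1119720164 - 2677290*I*√422)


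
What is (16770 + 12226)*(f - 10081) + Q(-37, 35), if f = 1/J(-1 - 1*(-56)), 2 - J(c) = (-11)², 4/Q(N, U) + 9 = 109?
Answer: -869619035881/2975 ≈ -2.9231e+8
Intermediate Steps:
Q(N, U) = 1/25 (Q(N, U) = 4/(-9 + 109) = 4/100 = 4*(1/100) = 1/25)
J(c) = -119 (J(c) = 2 - 1*(-11)² = 2 - 1*121 = 2 - 121 = -119)
f = -1/119 (f = 1/(-119) = -1/119 ≈ -0.0084034)
(16770 + 12226)*(f - 10081) + Q(-37, 35) = (16770 + 12226)*(-1/119 - 10081) + 1/25 = 28996*(-1199640/119) + 1/25 = -34784761440/119 + 1/25 = -869619035881/2975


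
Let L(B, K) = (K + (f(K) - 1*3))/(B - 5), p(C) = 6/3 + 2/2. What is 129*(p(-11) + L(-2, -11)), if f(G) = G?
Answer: 5934/7 ≈ 847.71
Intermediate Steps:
p(C) = 3 (p(C) = 6*(⅓) + 2*(½) = 2 + 1 = 3)
L(B, K) = (-3 + 2*K)/(-5 + B) (L(B, K) = (K + (K - 1*3))/(B - 5) = (K + (K - 3))/(-5 + B) = (K + (-3 + K))/(-5 + B) = (-3 + 2*K)/(-5 + B))
129*(p(-11) + L(-2, -11)) = 129*(3 + (-3 + 2*(-11))/(-5 - 2)) = 129*(3 + (-3 - 22)/(-7)) = 129*(3 - ⅐*(-25)) = 129*(3 + 25/7) = 129*(46/7) = 5934/7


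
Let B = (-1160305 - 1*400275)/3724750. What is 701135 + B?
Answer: 261155103067/372475 ≈ 7.0114e+5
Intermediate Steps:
B = -156058/372475 (B = (-1160305 - 400275)*(1/3724750) = -1560580*1/3724750 = -156058/372475 ≈ -0.41898)
701135 + B = 701135 - 156058/372475 = 261155103067/372475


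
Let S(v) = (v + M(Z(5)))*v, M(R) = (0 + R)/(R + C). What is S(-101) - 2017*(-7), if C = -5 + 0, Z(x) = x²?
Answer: 96775/4 ≈ 24194.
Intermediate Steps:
C = -5
M(R) = R/(-5 + R) (M(R) = (0 + R)/(R - 5) = R/(-5 + R))
S(v) = v*(5/4 + v) (S(v) = (v + 5²/(-5 + 5²))*v = (v + 25/(-5 + 25))*v = (v + 25/20)*v = (v + 25*(1/20))*v = (v + 5/4)*v = (5/4 + v)*v = v*(5/4 + v))
S(-101) - 2017*(-7) = (¼)*(-101)*(5 + 4*(-101)) - 2017*(-7) = (¼)*(-101)*(5 - 404) - 1*(-14119) = (¼)*(-101)*(-399) + 14119 = 40299/4 + 14119 = 96775/4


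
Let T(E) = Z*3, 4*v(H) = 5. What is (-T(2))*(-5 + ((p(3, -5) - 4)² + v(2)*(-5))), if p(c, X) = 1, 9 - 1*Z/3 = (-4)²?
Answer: -567/4 ≈ -141.75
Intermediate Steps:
v(H) = 5/4 (v(H) = (¼)*5 = 5/4)
Z = -21 (Z = 27 - 3*(-4)² = 27 - 3*16 = 27 - 48 = -21)
T(E) = -63 (T(E) = -21*3 = -63)
(-T(2))*(-5 + ((p(3, -5) - 4)² + v(2)*(-5))) = (-1*(-63))*(-5 + ((1 - 4)² + (5/4)*(-5))) = 63*(-5 + ((-3)² - 25/4)) = 63*(-5 + (9 - 25/4)) = 63*(-5 + 11/4) = 63*(-9/4) = -567/4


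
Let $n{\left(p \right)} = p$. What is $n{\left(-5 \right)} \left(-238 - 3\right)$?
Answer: $1205$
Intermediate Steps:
$n{\left(-5 \right)} \left(-238 - 3\right) = - 5 \left(-238 - 3\right) = \left(-5\right) \left(-241\right) = 1205$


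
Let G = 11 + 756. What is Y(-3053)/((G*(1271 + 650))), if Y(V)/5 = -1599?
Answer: -615/113339 ≈ -0.0054262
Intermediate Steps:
G = 767
Y(V) = -7995 (Y(V) = 5*(-1599) = -7995)
Y(-3053)/((G*(1271 + 650))) = -7995*1/(767*(1271 + 650)) = -7995/(767*1921) = -7995/1473407 = -7995*1/1473407 = -615/113339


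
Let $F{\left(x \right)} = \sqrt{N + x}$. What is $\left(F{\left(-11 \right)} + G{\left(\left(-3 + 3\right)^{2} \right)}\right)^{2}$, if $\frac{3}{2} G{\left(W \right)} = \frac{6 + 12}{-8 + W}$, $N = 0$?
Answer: $\frac{\left(3 - 2 i \sqrt{11}\right)^{2}}{4} \approx -8.75 - 9.9499 i$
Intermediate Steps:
$F{\left(x \right)} = \sqrt{x}$ ($F{\left(x \right)} = \sqrt{0 + x} = \sqrt{x}$)
$G{\left(W \right)} = \frac{12}{-8 + W}$ ($G{\left(W \right)} = \frac{2 \frac{6 + 12}{-8 + W}}{3} = \frac{2 \frac{18}{-8 + W}}{3} = \frac{12}{-8 + W}$)
$\left(F{\left(-11 \right)} + G{\left(\left(-3 + 3\right)^{2} \right)}\right)^{2} = \left(\sqrt{-11} + \frac{12}{-8 + \left(-3 + 3\right)^{2}}\right)^{2} = \left(i \sqrt{11} + \frac{12}{-8 + 0^{2}}\right)^{2} = \left(i \sqrt{11} + \frac{12}{-8 + 0}\right)^{2} = \left(i \sqrt{11} + \frac{12}{-8}\right)^{2} = \left(i \sqrt{11} + 12 \left(- \frac{1}{8}\right)\right)^{2} = \left(i \sqrt{11} - \frac{3}{2}\right)^{2} = \left(- \frac{3}{2} + i \sqrt{11}\right)^{2}$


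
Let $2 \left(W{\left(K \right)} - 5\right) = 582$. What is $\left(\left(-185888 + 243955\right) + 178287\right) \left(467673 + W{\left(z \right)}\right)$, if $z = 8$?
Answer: $110606345026$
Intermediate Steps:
$W{\left(K \right)} = 296$ ($W{\left(K \right)} = 5 + \frac{1}{2} \cdot 582 = 5 + 291 = 296$)
$\left(\left(-185888 + 243955\right) + 178287\right) \left(467673 + W{\left(z \right)}\right) = \left(\left(-185888 + 243955\right) + 178287\right) \left(467673 + 296\right) = \left(58067 + 178287\right) 467969 = 236354 \cdot 467969 = 110606345026$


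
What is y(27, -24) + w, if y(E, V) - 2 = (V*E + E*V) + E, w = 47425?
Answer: 46158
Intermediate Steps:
y(E, V) = 2 + E + 2*E*V (y(E, V) = 2 + ((V*E + E*V) + E) = 2 + ((E*V + E*V) + E) = 2 + (2*E*V + E) = 2 + (E + 2*E*V) = 2 + E + 2*E*V)
y(27, -24) + w = (2 + 27 + 2*27*(-24)) + 47425 = (2 + 27 - 1296) + 47425 = -1267 + 47425 = 46158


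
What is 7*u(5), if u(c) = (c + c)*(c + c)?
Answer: 700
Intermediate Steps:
u(c) = 4*c² (u(c) = (2*c)*(2*c) = 4*c²)
7*u(5) = 7*(4*5²) = 7*(4*25) = 7*100 = 700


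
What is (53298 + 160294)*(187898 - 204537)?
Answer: -3553957288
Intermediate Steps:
(53298 + 160294)*(187898 - 204537) = 213592*(-16639) = -3553957288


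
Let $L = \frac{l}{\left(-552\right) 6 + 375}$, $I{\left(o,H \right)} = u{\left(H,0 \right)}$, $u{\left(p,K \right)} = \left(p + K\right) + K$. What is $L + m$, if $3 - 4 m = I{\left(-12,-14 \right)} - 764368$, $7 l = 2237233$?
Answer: $\frac{15706042283}{82236} \approx 1.9099 \cdot 10^{5}$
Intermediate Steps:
$u{\left(p,K \right)} = p + 2 K$ ($u{\left(p,K \right)} = \left(K + p\right) + K = p + 2 K$)
$l = \frac{2237233}{7}$ ($l = \frac{1}{7} \cdot 2237233 = \frac{2237233}{7} \approx 3.196 \cdot 10^{5}$)
$I{\left(o,H \right)} = H$ ($I{\left(o,H \right)} = H + 2 \cdot 0 = H + 0 = H$)
$L = - \frac{2237233}{20559}$ ($L = \frac{2237233}{7 \left(\left(-552\right) 6 + 375\right)} = \frac{2237233}{7 \left(-3312 + 375\right)} = \frac{2237233}{7 \left(-2937\right)} = \frac{2237233}{7} \left(- \frac{1}{2937}\right) = - \frac{2237233}{20559} \approx -108.82$)
$m = \frac{764385}{4}$ ($m = \frac{3}{4} - \frac{-14 - 764368}{4} = \frac{3}{4} - - \frac{382191}{2} = \frac{3}{4} + \frac{382191}{2} = \frac{764385}{4} \approx 1.911 \cdot 10^{5}$)
$L + m = - \frac{2237233}{20559} + \frac{764385}{4} = \frac{15706042283}{82236}$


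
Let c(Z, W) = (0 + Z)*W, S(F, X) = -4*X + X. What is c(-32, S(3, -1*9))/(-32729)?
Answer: 864/32729 ≈ 0.026399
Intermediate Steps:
S(F, X) = -3*X
c(Z, W) = W*Z (c(Z, W) = Z*W = W*Z)
c(-32, S(3, -1*9))/(-32729) = (-(-3)*9*(-32))/(-32729) = (-3*(-9)*(-32))*(-1/32729) = (27*(-32))*(-1/32729) = -864*(-1/32729) = 864/32729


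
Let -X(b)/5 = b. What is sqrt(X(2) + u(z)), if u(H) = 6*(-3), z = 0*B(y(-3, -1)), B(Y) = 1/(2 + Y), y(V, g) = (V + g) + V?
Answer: 2*I*sqrt(7) ≈ 5.2915*I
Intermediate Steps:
X(b) = -5*b
y(V, g) = g + 2*V
z = 0 (z = 0/(2 + (-1 + 2*(-3))) = 0/(2 + (-1 - 6)) = 0/(2 - 7) = 0/(-5) = 0*(-1/5) = 0)
u(H) = -18
sqrt(X(2) + u(z)) = sqrt(-5*2 - 18) = sqrt(-10 - 18) = sqrt(-28) = 2*I*sqrt(7)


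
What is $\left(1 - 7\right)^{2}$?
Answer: $36$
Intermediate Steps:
$\left(1 - 7\right)^{2} = \left(-6\right)^{2} = 36$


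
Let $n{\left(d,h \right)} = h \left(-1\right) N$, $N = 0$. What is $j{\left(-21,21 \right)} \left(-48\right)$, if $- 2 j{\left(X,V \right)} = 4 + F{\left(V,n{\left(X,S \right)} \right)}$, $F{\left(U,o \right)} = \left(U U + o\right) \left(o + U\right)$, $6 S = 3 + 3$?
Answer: $222360$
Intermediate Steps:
$S = 1$ ($S = \frac{3 + 3}{6} = \frac{1}{6} \cdot 6 = 1$)
$n{\left(d,h \right)} = 0$ ($n{\left(d,h \right)} = h \left(-1\right) 0 = - h 0 = 0$)
$F{\left(U,o \right)} = \left(U + o\right) \left(o + U^{2}\right)$ ($F{\left(U,o \right)} = \left(U^{2} + o\right) \left(U + o\right) = \left(o + U^{2}\right) \left(U + o\right) = \left(U + o\right) \left(o + U^{2}\right)$)
$j{\left(X,V \right)} = -2 - \frac{V^{3}}{2}$ ($j{\left(X,V \right)} = - \frac{4 + \left(V^{3} + 0^{2} + V 0 + 0 V^{2}\right)}{2} = - \frac{4 + \left(V^{3} + 0 + 0 + 0\right)}{2} = - \frac{4 + V^{3}}{2} = -2 - \frac{V^{3}}{2}$)
$j{\left(-21,21 \right)} \left(-48\right) = \left(-2 - \frac{21^{3}}{2}\right) \left(-48\right) = \left(-2 - \frac{9261}{2}\right) \left(-48\right) = \left(- \frac{9265}{2}\right) \left(-48\right) = 222360$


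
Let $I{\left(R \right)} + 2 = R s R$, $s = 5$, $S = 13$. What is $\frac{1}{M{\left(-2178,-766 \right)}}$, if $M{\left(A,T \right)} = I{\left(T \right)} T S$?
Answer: $- \frac{1}{29214561324} \approx -3.423 \cdot 10^{-11}$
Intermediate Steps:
$I{\left(R \right)} = -2 + 5 R^{2}$ ($I{\left(R \right)} = -2 + R 5 R = -2 + 5 R R = -2 + 5 R^{2}$)
$M{\left(A,T \right)} = 13 T \left(-2 + 5 T^{2}\right)$ ($M{\left(A,T \right)} = \left(-2 + 5 T^{2}\right) T 13 = T \left(-2 + 5 T^{2}\right) 13 = 13 T \left(-2 + 5 T^{2}\right)$)
$\frac{1}{M{\left(-2178,-766 \right)}} = \frac{1}{\left(-26\right) \left(-766\right) + 65 \left(-766\right)^{3}} = \frac{1}{19916 + 65 \left(-449455096\right)} = \frac{1}{19916 - 29214581240} = \frac{1}{-29214561324} = - \frac{1}{29214561324}$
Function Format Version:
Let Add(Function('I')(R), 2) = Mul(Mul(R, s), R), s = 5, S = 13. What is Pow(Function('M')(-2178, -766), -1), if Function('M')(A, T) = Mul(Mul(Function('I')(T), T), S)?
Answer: Rational(-1, 29214561324) ≈ -3.4230e-11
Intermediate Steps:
Function('I')(R) = Add(-2, Mul(5, Pow(R, 2))) (Function('I')(R) = Add(-2, Mul(Mul(R, 5), R)) = Add(-2, Mul(Mul(5, R), R)) = Add(-2, Mul(5, Pow(R, 2))))
Function('M')(A, T) = Mul(13, T, Add(-2, Mul(5, Pow(T, 2)))) (Function('M')(A, T) = Mul(Mul(Add(-2, Mul(5, Pow(T, 2))), T), 13) = Mul(Mul(T, Add(-2, Mul(5, Pow(T, 2)))), 13) = Mul(13, T, Add(-2, Mul(5, Pow(T, 2)))))
Pow(Function('M')(-2178, -766), -1) = Pow(Add(Mul(-26, -766), Mul(65, Pow(-766, 3))), -1) = Pow(Add(19916, Mul(65, -449455096)), -1) = Pow(Add(19916, -29214581240), -1) = Pow(-29214561324, -1) = Rational(-1, 29214561324)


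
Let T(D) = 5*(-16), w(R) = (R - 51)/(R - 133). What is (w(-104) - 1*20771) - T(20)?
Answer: -4903612/237 ≈ -20690.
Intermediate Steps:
w(R) = (-51 + R)/(-133 + R)
T(D) = -80
(w(-104) - 1*20771) - T(20) = ((-51 - 104)/(-133 - 104) - 1*20771) - 1*(-80) = (-155/(-237) - 20771) + 80 = (-1/237*(-155) - 20771) + 80 = (155/237 - 20771) + 80 = -4922572/237 + 80 = -4903612/237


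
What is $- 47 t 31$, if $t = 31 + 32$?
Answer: $-91791$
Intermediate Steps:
$t = 63$
$- 47 t 31 = \left(-47\right) 63 \cdot 31 = \left(-2961\right) 31 = -91791$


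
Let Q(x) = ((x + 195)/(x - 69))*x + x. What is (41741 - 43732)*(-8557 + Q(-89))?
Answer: 1350529147/79 ≈ 1.7095e+7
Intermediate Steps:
Q(x) = x + x*(195 + x)/(-69 + x) (Q(x) = ((195 + x)/(-69 + x))*x + x = x*(195 + x)/(-69 + x) + x = x + x*(195 + x)/(-69 + x))
(41741 - 43732)*(-8557 + Q(-89)) = (41741 - 43732)*(-8557 + 2*(-89)*(63 - 89)/(-69 - 89)) = -1991*(-8557 + 2*(-89)*(-26)/(-158)) = -1991*(-8557 + 2*(-89)*(-1/158)*(-26)) = -1991*(-8557 - 2314/79) = -1991*(-678317/79) = 1350529147/79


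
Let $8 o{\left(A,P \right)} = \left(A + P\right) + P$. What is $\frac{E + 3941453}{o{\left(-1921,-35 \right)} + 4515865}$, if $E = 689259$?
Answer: $\frac{37045696}{36124929} \approx 1.0255$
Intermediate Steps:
$o{\left(A,P \right)} = \frac{P}{4} + \frac{A}{8}$ ($o{\left(A,P \right)} = \frac{\left(A + P\right) + P}{8} = \frac{A + 2 P}{8} = \frac{P}{4} + \frac{A}{8}$)
$\frac{E + 3941453}{o{\left(-1921,-35 \right)} + 4515865} = \frac{689259 + 3941453}{\left(\frac{1}{4} \left(-35\right) + \frac{1}{8} \left(-1921\right)\right) + 4515865} = \frac{4630712}{\left(- \frac{35}{4} - \frac{1921}{8}\right) + 4515865} = \frac{4630712}{- \frac{1991}{8} + 4515865} = \frac{4630712}{\frac{36124929}{8}} = 4630712 \cdot \frac{8}{36124929} = \frac{37045696}{36124929}$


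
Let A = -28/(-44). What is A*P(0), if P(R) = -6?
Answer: -42/11 ≈ -3.8182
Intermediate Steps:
A = 7/11 (A = -28*(-1/44) = 7/11 ≈ 0.63636)
A*P(0) = (7/11)*(-6) = -42/11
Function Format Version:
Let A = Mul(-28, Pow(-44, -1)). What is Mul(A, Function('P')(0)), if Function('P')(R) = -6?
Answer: Rational(-42, 11) ≈ -3.8182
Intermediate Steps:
A = Rational(7, 11) (A = Mul(-28, Rational(-1, 44)) = Rational(7, 11) ≈ 0.63636)
Mul(A, Function('P')(0)) = Mul(Rational(7, 11), -6) = Rational(-42, 11)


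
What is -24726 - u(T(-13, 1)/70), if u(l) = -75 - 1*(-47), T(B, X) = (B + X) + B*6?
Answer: -24698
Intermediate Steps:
T(B, X) = X + 7*B (T(B, X) = (B + X) + 6*B = X + 7*B)
u(l) = -28 (u(l) = -75 + 47 = -28)
-24726 - u(T(-13, 1)/70) = -24726 - 1*(-28) = -24726 + 28 = -24698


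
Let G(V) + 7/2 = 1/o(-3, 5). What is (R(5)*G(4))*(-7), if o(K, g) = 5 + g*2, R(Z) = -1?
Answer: -721/30 ≈ -24.033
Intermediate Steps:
o(K, g) = 5 + 2*g
G(V) = -103/30 (G(V) = -7/2 + 1/(5 + 2*5) = -7/2 + 1/(5 + 10) = -7/2 + 1/15 = -103/30)
(R(5)*G(4))*(-7) = -1*(-103/30)*(-7) = (103/30)*(-7) = -721/30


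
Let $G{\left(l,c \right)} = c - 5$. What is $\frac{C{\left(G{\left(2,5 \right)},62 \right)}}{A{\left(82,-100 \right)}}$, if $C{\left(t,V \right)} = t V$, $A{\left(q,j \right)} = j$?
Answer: $0$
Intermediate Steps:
$G{\left(l,c \right)} = -5 + c$
$C{\left(t,V \right)} = V t$
$\frac{C{\left(G{\left(2,5 \right)},62 \right)}}{A{\left(82,-100 \right)}} = \frac{62 \left(-5 + 5\right)}{-100} = 62 \cdot 0 \left(- \frac{1}{100}\right) = 0 \left(- \frac{1}{100}\right) = 0$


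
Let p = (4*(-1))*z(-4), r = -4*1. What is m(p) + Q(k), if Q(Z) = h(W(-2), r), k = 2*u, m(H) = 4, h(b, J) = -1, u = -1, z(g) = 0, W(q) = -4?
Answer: 3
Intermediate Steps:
r = -4
p = 0 (p = (4*(-1))*0 = -4*0 = 0)
k = -2 (k = 2*(-1) = -2)
Q(Z) = -1
m(p) + Q(k) = 4 - 1 = 3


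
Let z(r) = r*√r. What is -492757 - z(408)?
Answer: -492757 - 816*√102 ≈ -5.0100e+5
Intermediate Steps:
z(r) = r^(3/2)
-492757 - z(408) = -492757 - 408^(3/2) = -492757 - 816*√102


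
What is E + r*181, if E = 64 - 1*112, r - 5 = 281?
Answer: 51718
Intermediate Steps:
r = 286 (r = 5 + 281 = 286)
E = -48 (E = 64 - 112 = -48)
E + r*181 = -48 + 286*181 = -48 + 51766 = 51718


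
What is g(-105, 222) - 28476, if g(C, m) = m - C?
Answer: -28149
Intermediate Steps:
g(-105, 222) - 28476 = (222 - 1*(-105)) - 28476 = (222 + 105) - 28476 = 327 - 28476 = -28149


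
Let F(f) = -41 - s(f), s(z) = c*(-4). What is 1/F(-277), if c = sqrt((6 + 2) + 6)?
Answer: -41/1457 - 4*sqrt(14)/1457 ≈ -0.038412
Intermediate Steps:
c = sqrt(14) (c = sqrt(8 + 6) = sqrt(14) ≈ 3.7417)
s(z) = -4*sqrt(14) (s(z) = sqrt(14)*(-4) = -4*sqrt(14))
F(f) = -41 + 4*sqrt(14) (F(f) = -41 - (-4)*sqrt(14) = -41 + 4*sqrt(14))
1/F(-277) = 1/(-41 + 4*sqrt(14))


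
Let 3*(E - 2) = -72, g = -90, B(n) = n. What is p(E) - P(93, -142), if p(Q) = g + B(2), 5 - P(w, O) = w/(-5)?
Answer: -558/5 ≈ -111.60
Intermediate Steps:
P(w, O) = 5 + w/5 (P(w, O) = 5 - w/(-5) = 5 - (-1)*w/5 = 5 + w/5)
E = -22 (E = 2 + (⅓)*(-72) = 2 - 24 = -22)
p(Q) = -88 (p(Q) = -90 + 2 = -88)
p(E) - P(93, -142) = -88 - (5 + (⅕)*93) = -88 - (5 + 93/5) = -88 - 1*118/5 = -88 - 118/5 = -558/5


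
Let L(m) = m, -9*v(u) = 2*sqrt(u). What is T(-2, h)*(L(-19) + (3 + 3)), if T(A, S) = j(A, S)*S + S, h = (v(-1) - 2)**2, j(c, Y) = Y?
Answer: -1600768/6561 - 74984*I/729 ≈ -243.98 - 102.86*I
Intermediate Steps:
v(u) = -2*sqrt(u)/9
h = (-2 - 2*I/9)**2 (h = (-2*I/9 - 2)**2 = (-2 - 2*I/9)**2 ≈ 3.9506 + 0.88889*I)
T(A, S) = S + S**2 (T(A, S) = S*S + S = S**2 + S = S + S**2)
T(-2, h)*(L(-19) + (3 + 3)) = ((320/81 + 8*I/9)*(1 + (320/81 + 8*I/9)))*(-19 + (3 + 3)) = ((320/81 + 8*I/9)*(401/81 + 8*I/9))*(-19 + 6) = ((320/81 + 8*I/9)*(401/81 + 8*I/9))*(-13) = -13*(320/81 + 8*I/9)*(401/81 + 8*I/9)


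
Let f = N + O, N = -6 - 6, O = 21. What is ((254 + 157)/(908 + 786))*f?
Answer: 3699/1694 ≈ 2.1836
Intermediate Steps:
N = -12
f = 9 (f = -12 + 21 = 9)
((254 + 157)/(908 + 786))*f = ((254 + 157)/(908 + 786))*9 = (411/1694)*9 = 3699/1694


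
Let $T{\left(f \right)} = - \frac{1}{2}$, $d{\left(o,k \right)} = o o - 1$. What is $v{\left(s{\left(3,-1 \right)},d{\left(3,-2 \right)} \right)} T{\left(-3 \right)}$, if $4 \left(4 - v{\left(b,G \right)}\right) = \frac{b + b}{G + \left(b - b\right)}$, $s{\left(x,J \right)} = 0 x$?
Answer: $-2$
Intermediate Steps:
$d{\left(o,k \right)} = -1 + o^{2}$ ($d{\left(o,k \right)} = o^{2} - 1 = -1 + o^{2}$)
$s{\left(x,J \right)} = 0$
$T{\left(f \right)} = - \frac{1}{2}$ ($T{\left(f \right)} = \left(-1\right) \frac{1}{2} = - \frac{1}{2}$)
$v{\left(b,G \right)} = 4 - \frac{b}{2 G}$ ($v{\left(b,G \right)} = 4 - \frac{\left(b + b\right) \frac{1}{G + \left(b - b\right)}}{4} = 4 - \frac{2 b \frac{1}{G + 0}}{4} = 4 - \frac{2 b \frac{1}{G}}{4} = 4 - \frac{b}{2 G}$)
$v{\left(s{\left(3,-1 \right)},d{\left(3,-2 \right)} \right)} T{\left(-3 \right)} = \left(4 - \frac{0}{-1 + 3^{2}}\right) \left(- \frac{1}{2}\right) = \left(4 - \frac{0}{-1 + 9}\right) \left(- \frac{1}{2}\right) = \left(4 - \frac{0}{8}\right) \left(- \frac{1}{2}\right) = \left(4 - 0 \cdot \frac{1}{8}\right) \left(- \frac{1}{2}\right) = \left(4 + 0\right) \left(- \frac{1}{2}\right) = 4 \left(- \frac{1}{2}\right) = -2$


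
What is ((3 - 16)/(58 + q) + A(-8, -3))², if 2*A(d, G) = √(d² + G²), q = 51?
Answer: 867989/47524 - 13*√73/109 ≈ 17.245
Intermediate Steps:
A(d, G) = √(G² + d²)/2 (A(d, G) = √(d² + G²)/2 = √(G² + d²)/2)
((3 - 16)/(58 + q) + A(-8, -3))² = ((3 - 16)/(58 + 51) + √((-3)² + (-8)²)/2)² = (-13/109 + √(9 + 64)/2)² = (-13*1/109 + √73/2)² = (-13/109 + √73/2)²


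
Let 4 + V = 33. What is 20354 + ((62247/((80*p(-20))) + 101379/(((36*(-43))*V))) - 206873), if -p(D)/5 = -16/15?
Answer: -892454716799/4788480 ≈ -1.8638e+5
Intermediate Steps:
V = 29 (V = -4 + 33 = 29)
p(D) = 16/3 (p(D) = -(-80)/15 = -5*(-16/15) = 16/3)
20354 + ((62247/((80*p(-20))) + 101379/(((36*(-43))*V))) - 206873) = 20354 + ((62247/((80*(16/3))) + 101379/(((36*(-43))*29))) - 206873) = 20354 + ((62247/(1280/3) + 101379/((-1548*29))) - 206873) = 20354 + ((62247*(3/1280) + 101379/(-44892)) - 206873) = 20354 + ((186741/1280 + 101379*(-1/44892)) - 206873) = 20354 + ((186741/1280 - 33793/14964) - 206873) = 20354 + (687784321/4788480 - 206873) = 20354 - 989919438719/4788480 = -892454716799/4788480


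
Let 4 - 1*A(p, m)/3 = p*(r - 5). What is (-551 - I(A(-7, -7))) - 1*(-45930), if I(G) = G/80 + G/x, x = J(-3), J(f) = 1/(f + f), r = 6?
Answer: 3646127/80 ≈ 45577.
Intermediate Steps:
J(f) = 1/(2*f)
x = -1/6 (x = (1/2)/(-3) = (1/2)*(-1/3) = -1/6 ≈ -0.16667)
A(p, m) = 12 - 3*p (A(p, m) = 12 - 3*p*(6 - 5) = 12 - 3*p)
I(G) = -479*G/80 (I(G) = G/80 + G/(-1/6) = G*(1/80) + G*(-6) = G/80 - 6*G = -479*G/80)
(-551 - I(A(-7, -7))) - 1*(-45930) = (-551 - (-479)*(12 - 3*(-7))/80) - 1*(-45930) = (-551 - (-479)*(12 + 21)/80) + 45930 = (-551 - (-479)*33/80) + 45930 = (-551 - 1*(-15807/80)) + 45930 = (-551 + 15807/80) + 45930 = -28273/80 + 45930 = 3646127/80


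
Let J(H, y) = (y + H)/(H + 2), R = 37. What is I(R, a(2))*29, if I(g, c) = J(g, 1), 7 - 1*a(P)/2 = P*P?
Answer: 1102/39 ≈ 28.256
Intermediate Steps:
a(P) = 14 - 2*P² (a(P) = 14 - 2*P*P = 14 - 2*P²)
J(H, y) = (H + y)/(2 + H)
I(g, c) = (1 + g)/(2 + g) (I(g, c) = (g + 1)/(2 + g) = (1 + g)/(2 + g))
I(R, a(2))*29 = ((1 + 37)/(2 + 37))*29 = (38/39)*29 = 1102/39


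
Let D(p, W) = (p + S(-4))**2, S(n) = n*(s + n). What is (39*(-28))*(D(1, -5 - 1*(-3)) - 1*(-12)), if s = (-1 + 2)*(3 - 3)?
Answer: -328692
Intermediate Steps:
s = 0 (s = 1*0 = 0)
S(n) = n**2 (S(n) = n*(0 + n) = n*n = n**2)
D(p, W) = (16 + p)**2 (D(p, W) = (p + (-4)**2)**2 = (p + 16)**2 = (16 + p)**2)
(39*(-28))*(D(1, -5 - 1*(-3)) - 1*(-12)) = (39*(-28))*((16 + 1)**2 - 1*(-12)) = -1092*(17**2 + 12) = -1092*(289 + 12) = -1092*301 = -328692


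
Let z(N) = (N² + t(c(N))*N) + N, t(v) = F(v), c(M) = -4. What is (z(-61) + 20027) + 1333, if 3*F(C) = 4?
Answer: 74816/3 ≈ 24939.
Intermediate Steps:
F(C) = 4/3 (F(C) = (⅓)*4 = 4/3)
t(v) = 4/3
z(N) = N² + 7*N/3 (z(N) = (N² + 4*N/3) + N = N² + 7*N/3)
(z(-61) + 20027) + 1333 = ((⅓)*(-61)*(7 + 3*(-61)) + 20027) + 1333 = ((⅓)*(-61)*(7 - 183) + 20027) + 1333 = ((⅓)*(-61)*(-176) + 20027) + 1333 = (10736/3 + 20027) + 1333 = 70817/3 + 1333 = 74816/3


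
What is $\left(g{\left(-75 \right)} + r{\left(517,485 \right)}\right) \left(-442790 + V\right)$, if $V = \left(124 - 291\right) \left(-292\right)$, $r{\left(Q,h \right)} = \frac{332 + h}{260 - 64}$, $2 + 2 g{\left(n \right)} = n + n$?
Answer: $\frac{2773746027}{98} \approx 2.8304 \cdot 10^{7}$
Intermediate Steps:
$g{\left(n \right)} = -1 + n$ ($g{\left(n \right)} = -1 + \frac{n + n}{2} = -1 + \frac{2 n}{2} = -1 + n$)
$r{\left(Q,h \right)} = \frac{83}{49} + \frac{h}{196}$ ($r{\left(Q,h \right)} = \frac{332 + h}{196} = \left(332 + h\right) \frac{1}{196} = \frac{83}{49} + \frac{h}{196}$)
$V = 48764$ ($V = \left(-167\right) \left(-292\right) = 48764$)
$\left(g{\left(-75 \right)} + r{\left(517,485 \right)}\right) \left(-442790 + V\right) = \left(\left(-1 - 75\right) + \left(\frac{83}{49} + \frac{1}{196} \cdot 485\right)\right) \left(-442790 + 48764\right) = \left(-76 + \left(\frac{83}{49} + \frac{485}{196}\right)\right) \left(-394026\right) = \left(-76 + \frac{817}{196}\right) \left(-394026\right) = \left(- \frac{14079}{196}\right) \left(-394026\right) = \frac{2773746027}{98}$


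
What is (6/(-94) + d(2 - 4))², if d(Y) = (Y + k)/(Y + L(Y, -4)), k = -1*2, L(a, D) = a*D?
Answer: 10609/19881 ≈ 0.53362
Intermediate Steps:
L(a, D) = D*a
k = -2
d(Y) = -(-2 + Y)/(3*Y) (d(Y) = (Y - 2)/(Y - 4*Y) = (-2 + Y)/((-3*Y)) = (-2 + Y)*(-1/(3*Y)) = -(-2 + Y)/(3*Y))
(6/(-94) + d(2 - 4))² = (6/(-94) + (2 - (2 - 4))/(3*(2 - 4)))² = (6*(-1/94) + (⅓)*(2 - 1*(-2))/(-2))² = (-3/47 + (⅓)*(-½)*(2 + 2))² = (-3/47 + (⅓)*(-½)*4)² = (-3/47 - ⅔)² = (-103/141)² = 10609/19881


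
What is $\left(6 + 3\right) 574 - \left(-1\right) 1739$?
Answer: $6905$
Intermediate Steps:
$\left(6 + 3\right) 574 - \left(-1\right) 1739 = 9 \cdot 574 - -1739 = 5166 + 1739 = 6905$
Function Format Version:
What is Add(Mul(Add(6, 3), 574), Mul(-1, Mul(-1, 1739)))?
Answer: 6905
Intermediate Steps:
Add(Mul(Add(6, 3), 574), Mul(-1, Mul(-1, 1739))) = Add(Mul(9, 574), Mul(-1, -1739)) = Add(5166, 1739) = 6905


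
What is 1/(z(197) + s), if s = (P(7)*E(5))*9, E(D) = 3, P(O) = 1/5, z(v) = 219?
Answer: 5/1122 ≈ 0.0044563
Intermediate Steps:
P(O) = 1/5
s = 27/5 (s = ((1/5)*3)*9 = (3/5)*9 = 27/5 ≈ 5.4000)
1/(z(197) + s) = 1/(219 + 27/5) = 1/(1122/5) = 5/1122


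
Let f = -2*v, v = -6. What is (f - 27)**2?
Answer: 225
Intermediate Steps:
f = 12 (f = -2*(-6) = 12)
(f - 27)**2 = (12 - 27)**2 = (-15)**2 = 225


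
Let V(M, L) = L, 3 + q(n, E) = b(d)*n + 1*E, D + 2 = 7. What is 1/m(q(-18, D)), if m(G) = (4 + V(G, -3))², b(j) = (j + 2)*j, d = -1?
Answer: 1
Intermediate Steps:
D = 5 (D = -2 + 7 = 5)
b(j) = j*(2 + j) (b(j) = (2 + j)*j = j*(2 + j))
q(n, E) = -3 + E - n (q(n, E) = -3 + ((-(2 - 1))*n + 1*E) = -3 + ((-1*1)*n + E) = -3 + (-n + E) = -3 + (E - n) = -3 + E - n)
m(G) = 1 (m(G) = (4 - 3)² = 1² = 1)
1/m(q(-18, D)) = 1/1 = 1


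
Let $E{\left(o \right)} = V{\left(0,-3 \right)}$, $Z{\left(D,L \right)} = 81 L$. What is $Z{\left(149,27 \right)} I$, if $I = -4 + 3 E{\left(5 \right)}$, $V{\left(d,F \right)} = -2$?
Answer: $-21870$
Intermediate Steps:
$E{\left(o \right)} = -2$
$I = -10$ ($I = -4 + 3 \left(-2\right) = -4 - 6 = -10$)
$Z{\left(149,27 \right)} I = 81 \cdot 27 \left(-10\right) = 2187 \left(-10\right) = -21870$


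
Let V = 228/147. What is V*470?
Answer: 35720/49 ≈ 728.98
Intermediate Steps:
V = 76/49 (V = 228*(1/147) = 76/49 ≈ 1.5510)
V*470 = (76/49)*470 = 35720/49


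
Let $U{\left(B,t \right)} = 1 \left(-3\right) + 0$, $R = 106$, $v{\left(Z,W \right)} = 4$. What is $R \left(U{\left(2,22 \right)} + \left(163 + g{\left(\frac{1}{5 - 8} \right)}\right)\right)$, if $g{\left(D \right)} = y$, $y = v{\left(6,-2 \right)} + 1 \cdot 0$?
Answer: $17384$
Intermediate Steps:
$U{\left(B,t \right)} = -3$ ($U{\left(B,t \right)} = -3 + 0 = -3$)
$y = 4$ ($y = 4 + 1 \cdot 0 = 4 + 0 = 4$)
$g{\left(D \right)} = 4$
$R \left(U{\left(2,22 \right)} + \left(163 + g{\left(\frac{1}{5 - 8} \right)}\right)\right) = 106 \left(-3 + \left(163 + 4\right)\right) = 106 \left(-3 + 167\right) = 106 \cdot 164 = 17384$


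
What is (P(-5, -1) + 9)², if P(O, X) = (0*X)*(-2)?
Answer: 81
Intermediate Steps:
P(O, X) = 0 (P(O, X) = 0*(-2) = 0)
(P(-5, -1) + 9)² = (0 + 9)² = 9² = 81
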